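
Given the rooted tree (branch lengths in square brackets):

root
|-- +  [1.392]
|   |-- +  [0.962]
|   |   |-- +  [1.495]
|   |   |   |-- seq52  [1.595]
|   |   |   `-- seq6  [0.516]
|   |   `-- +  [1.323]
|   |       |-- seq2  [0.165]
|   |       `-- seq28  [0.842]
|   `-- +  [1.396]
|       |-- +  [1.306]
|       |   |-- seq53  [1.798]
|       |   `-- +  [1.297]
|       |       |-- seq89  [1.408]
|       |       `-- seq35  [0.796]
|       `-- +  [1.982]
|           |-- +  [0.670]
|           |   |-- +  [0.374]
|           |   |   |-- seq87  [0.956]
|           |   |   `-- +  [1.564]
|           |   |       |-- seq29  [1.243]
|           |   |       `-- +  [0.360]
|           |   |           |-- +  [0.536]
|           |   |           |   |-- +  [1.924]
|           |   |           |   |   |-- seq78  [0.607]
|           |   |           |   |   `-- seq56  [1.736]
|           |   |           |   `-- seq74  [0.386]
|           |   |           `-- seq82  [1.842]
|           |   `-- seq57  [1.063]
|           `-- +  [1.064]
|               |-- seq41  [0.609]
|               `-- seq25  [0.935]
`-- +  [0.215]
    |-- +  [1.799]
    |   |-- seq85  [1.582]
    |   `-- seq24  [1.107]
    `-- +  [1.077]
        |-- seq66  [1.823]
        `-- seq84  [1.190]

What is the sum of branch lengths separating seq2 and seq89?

The path runs seq2 → … → MRCA → … → seq89; the MRCA is the node subtending (((seq52,seq6),(seq2,seq28)),((seq53,(seq89,seq35)),(((seq87,(seq29,(((seq78,seq56),seq74),seq82))),seq57),(seq41,seq25)))).
Branch lengths along that path: 0.165 + 1.323 + 0.962 + 1.396 + 1.306 + 1.297 + 1.408 = 7.857.

7.857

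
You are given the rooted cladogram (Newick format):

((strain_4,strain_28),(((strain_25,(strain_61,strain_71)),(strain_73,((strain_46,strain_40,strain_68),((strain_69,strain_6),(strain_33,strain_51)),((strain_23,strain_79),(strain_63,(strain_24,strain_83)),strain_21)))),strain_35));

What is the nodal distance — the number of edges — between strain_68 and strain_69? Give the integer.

5

The MRCA of strain_68 and strain_69 is the node subtending ((strain_46,strain_40,strain_68),((strain_69,strain_6),(strain_33,strain_51)),((strain_23,strain_79),(strain_63,(strain_24,strain_83)),strain_21)).
From strain_68 up to that node: 2 branches. From strain_69 up to the same node: 3 branches. Total: 2 + 3 = 5.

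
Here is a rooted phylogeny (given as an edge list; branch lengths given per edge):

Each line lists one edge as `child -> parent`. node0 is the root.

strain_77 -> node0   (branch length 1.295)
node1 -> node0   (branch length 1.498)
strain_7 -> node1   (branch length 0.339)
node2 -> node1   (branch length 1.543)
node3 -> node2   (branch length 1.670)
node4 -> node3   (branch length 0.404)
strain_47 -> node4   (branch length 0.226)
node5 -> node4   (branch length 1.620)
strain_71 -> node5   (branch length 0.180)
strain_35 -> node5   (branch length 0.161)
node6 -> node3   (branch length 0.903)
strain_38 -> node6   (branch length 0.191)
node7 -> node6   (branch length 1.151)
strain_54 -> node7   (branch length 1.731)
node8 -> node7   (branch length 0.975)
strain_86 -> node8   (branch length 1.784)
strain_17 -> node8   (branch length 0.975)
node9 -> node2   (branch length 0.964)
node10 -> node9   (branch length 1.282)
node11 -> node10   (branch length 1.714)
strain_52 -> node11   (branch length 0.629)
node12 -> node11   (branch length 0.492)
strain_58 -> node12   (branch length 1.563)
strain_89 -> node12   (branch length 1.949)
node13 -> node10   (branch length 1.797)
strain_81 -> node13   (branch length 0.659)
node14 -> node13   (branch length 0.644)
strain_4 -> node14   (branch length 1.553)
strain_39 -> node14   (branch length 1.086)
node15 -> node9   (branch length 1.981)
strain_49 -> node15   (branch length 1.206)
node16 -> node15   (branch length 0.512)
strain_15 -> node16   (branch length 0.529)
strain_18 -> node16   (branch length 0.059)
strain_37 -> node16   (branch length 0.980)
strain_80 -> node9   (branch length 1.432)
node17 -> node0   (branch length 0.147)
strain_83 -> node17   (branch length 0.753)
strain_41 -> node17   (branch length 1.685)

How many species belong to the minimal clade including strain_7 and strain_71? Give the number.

The MRCA of strain_7 and strain_71 is the node subtending (strain_7,(((strain_47,(strain_71,strain_35)),(strain_38,(strain_54,(strain_86,strain_17)))),(((strain_52,(strain_58,strain_89)),(strain_81,(strain_4,strain_39))),(strain_49,(strain_15,strain_18,strain_37)),strain_80))).
That clade contains 19 terminal taxa: strain_15, strain_17, strain_18, strain_35, strain_37, strain_38, strain_39, strain_4, strain_47, strain_49, strain_52, strain_54, strain_58, strain_7, strain_71, strain_80, strain_81, strain_86, strain_89.

19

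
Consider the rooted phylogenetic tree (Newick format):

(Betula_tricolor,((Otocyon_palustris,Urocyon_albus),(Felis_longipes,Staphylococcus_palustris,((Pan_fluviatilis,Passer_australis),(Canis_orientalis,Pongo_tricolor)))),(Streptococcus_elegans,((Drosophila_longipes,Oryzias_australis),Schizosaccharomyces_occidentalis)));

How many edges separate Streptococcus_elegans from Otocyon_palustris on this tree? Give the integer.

The MRCA of Streptococcus_elegans and Otocyon_palustris is the root of the tree.
From Streptococcus_elegans up to that node: 2 branches. From Otocyon_palustris up to the same node: 3 branches. Total: 2 + 3 = 5.

5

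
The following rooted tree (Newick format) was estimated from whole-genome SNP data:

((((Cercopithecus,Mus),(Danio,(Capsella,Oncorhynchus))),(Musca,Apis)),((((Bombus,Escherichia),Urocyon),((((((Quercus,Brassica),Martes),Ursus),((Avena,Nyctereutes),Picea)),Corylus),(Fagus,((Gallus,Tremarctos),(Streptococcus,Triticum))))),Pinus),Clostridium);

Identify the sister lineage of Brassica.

Quercus

Brassica attaches to the tree at the node subtending (Quercus,Brassica).
The other lineage descending from that same node — the sister group — is the single tip Quercus.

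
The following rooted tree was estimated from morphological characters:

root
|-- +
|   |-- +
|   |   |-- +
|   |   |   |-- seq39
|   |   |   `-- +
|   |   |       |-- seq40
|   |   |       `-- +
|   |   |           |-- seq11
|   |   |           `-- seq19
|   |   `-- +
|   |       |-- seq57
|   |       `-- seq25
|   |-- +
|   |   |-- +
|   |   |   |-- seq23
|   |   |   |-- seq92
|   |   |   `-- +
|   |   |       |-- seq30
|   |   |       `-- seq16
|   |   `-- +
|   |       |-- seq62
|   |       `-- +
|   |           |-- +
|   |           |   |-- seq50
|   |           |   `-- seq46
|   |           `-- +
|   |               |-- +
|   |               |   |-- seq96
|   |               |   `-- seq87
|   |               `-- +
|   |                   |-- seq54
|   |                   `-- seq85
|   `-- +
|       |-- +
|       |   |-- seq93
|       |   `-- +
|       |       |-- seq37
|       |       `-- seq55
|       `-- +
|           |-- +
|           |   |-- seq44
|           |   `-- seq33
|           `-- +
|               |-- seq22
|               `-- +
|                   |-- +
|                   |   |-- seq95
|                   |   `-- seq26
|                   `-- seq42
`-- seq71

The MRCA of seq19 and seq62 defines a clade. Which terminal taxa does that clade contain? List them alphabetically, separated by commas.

seq11, seq16, seq19, seq22, seq23, seq25, seq26, seq30, seq33, seq37, seq39, seq40, seq42, seq44, seq46, seq50, seq54, seq55, seq57, seq62, seq85, seq87, seq92, seq93, seq95, seq96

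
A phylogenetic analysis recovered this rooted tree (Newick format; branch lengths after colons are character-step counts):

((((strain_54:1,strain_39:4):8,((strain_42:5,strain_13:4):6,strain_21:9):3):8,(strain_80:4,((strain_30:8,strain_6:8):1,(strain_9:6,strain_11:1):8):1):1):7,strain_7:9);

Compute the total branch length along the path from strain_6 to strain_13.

32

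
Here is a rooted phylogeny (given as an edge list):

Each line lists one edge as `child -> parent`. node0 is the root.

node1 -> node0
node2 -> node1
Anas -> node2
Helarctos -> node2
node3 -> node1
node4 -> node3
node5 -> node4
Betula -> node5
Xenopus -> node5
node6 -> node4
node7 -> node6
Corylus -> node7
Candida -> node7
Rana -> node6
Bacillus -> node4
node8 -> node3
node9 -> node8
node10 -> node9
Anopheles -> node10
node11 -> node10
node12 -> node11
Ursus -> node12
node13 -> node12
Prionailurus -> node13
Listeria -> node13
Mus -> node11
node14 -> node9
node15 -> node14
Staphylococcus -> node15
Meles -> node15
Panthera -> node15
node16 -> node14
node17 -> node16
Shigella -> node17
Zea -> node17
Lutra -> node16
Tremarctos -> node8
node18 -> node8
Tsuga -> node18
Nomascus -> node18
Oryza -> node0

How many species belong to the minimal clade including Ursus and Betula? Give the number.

The MRCA of Ursus and Betula is the node subtending (((Betula,Xenopus),((Corylus,Candida),Rana),Bacillus),(((Anopheles,((Ursus,(Prionailurus,Listeria)),Mus)),((Staphylococcus,Meles,Panthera),((Shigella,Zea),Lutra))),Tremarctos,(Tsuga,Nomascus))).
That clade contains 20 terminal taxa: Anopheles, Bacillus, Betula, Candida, Corylus, Listeria, Lutra, Meles, Mus, Nomascus, Panthera, Prionailurus, Rana, Shigella, Staphylococcus, Tremarctos, Tsuga, Ursus, Xenopus, Zea.

20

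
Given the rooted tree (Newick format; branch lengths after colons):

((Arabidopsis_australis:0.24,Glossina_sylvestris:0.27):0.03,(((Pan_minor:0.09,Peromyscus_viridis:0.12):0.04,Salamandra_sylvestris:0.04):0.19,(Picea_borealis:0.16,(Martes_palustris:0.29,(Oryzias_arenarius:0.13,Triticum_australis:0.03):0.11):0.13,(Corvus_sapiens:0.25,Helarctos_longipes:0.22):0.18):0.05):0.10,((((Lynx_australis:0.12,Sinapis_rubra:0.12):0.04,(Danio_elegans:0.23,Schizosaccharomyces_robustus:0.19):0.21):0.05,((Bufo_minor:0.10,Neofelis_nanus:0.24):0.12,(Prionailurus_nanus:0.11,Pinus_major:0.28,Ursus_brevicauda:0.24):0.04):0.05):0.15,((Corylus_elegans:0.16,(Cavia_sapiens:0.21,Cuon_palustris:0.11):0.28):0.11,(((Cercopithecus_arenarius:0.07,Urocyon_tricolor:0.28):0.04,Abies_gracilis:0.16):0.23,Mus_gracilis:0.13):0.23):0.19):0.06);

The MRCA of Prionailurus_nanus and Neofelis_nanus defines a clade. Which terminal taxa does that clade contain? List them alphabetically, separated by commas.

Bufo_minor, Neofelis_nanus, Pinus_major, Prionailurus_nanus, Ursus_brevicauda

Tracing Prionailurus_nanus: it sits inside (Prionailurus_nanus,Pinus_major,Ursus_brevicauda).
Tracing Neofelis_nanus: it sits inside (Bufo_minor,Neofelis_nanus).
The smallest clade enclosing both is ((Bufo_minor,Neofelis_nanus),(Prionailurus_nanus,Pinus_major,Ursus_brevicauda)); the answer is its 5 terminal taxa in alphabetical order.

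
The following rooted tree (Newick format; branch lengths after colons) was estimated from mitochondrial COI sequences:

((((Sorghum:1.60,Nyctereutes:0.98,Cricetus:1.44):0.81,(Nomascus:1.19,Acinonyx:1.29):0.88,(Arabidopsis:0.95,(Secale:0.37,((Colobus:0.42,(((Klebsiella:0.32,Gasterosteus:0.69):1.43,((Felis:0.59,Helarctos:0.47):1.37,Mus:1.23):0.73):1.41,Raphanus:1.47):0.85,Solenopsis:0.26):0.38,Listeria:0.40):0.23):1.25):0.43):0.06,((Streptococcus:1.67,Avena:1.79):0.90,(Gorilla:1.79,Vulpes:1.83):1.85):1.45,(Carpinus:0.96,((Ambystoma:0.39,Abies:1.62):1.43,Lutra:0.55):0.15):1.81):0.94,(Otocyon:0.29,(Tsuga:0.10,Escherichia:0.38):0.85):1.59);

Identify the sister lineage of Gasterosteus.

Gasterosteus attaches to the tree at the node subtending (Klebsiella,Gasterosteus).
The other lineage descending from that same node — the sister group — is the single tip Klebsiella.

Klebsiella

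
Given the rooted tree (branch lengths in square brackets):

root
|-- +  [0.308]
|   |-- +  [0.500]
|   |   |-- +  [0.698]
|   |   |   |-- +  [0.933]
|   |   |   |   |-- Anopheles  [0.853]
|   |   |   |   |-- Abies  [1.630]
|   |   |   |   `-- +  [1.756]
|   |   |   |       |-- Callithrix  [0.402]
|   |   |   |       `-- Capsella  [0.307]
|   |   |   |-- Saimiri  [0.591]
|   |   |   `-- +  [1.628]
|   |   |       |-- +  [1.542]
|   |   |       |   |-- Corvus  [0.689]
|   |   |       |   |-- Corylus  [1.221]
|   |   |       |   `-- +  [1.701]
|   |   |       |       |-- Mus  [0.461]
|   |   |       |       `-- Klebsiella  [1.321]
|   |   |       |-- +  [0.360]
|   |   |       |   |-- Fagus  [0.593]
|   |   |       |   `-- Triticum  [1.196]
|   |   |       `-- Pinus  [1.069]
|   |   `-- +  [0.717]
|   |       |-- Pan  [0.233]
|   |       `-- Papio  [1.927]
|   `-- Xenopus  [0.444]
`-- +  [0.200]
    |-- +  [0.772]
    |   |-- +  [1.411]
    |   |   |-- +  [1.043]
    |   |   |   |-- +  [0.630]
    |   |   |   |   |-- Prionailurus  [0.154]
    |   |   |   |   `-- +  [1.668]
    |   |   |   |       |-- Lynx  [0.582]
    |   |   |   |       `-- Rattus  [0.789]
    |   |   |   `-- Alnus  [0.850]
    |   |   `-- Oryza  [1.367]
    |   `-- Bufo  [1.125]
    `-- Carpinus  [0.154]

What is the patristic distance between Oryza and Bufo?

3.903

The path runs Oryza → … → MRCA → … → Bufo; the MRCA is the node subtending ((((Prionailurus,(Lynx,Rattus)),Alnus),Oryza),Bufo).
Branch lengths along that path: 1.367 + 1.411 + 1.125 = 3.903.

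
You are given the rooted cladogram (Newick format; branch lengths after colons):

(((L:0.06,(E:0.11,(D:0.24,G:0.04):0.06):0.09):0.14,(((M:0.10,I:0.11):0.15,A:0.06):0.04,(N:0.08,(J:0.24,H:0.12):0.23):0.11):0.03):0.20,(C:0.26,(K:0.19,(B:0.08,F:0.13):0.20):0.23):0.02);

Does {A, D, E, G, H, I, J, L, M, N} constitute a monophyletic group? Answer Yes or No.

The most recent common ancestor of these taxa subtends ((L,(E,(D,G))),(((M,I),A),(N,(J,H)))).
That clade has exactly 10 tips — every listed taxon and nothing else — so the group is monophyletic.

Yes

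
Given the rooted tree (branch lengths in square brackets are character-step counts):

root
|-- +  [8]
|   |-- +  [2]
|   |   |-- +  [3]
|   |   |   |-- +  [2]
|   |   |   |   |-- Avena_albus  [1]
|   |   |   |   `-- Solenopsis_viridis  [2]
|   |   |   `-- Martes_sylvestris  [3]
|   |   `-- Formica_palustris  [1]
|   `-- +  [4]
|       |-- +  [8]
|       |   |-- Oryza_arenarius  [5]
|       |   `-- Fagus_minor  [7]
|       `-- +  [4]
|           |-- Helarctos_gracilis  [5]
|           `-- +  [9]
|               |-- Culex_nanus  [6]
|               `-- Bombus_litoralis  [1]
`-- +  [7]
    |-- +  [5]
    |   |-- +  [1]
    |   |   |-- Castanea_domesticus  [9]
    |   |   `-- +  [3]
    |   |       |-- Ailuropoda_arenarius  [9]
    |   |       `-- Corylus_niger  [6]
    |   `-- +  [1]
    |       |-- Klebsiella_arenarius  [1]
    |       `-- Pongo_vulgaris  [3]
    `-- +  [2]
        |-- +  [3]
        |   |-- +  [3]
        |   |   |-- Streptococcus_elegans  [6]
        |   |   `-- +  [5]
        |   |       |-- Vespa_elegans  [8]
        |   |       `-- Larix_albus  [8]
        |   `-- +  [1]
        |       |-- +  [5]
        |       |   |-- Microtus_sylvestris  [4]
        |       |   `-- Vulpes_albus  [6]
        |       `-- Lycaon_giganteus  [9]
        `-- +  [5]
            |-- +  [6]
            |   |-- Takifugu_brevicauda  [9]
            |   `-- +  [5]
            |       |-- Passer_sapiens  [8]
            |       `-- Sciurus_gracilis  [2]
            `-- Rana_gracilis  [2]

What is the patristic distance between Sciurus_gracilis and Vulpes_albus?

33

The path runs Sciurus_gracilis → … → MRCA → … → Vulpes_albus; the MRCA is the node subtending (((Streptococcus_elegans,(Vespa_elegans,Larix_albus)),((Microtus_sylvestris,Vulpes_albus),Lycaon_giganteus)),((Takifugu_brevicauda,(Passer_sapiens,Sciurus_gracilis)),Rana_gracilis)).
Branch lengths along that path: 2 + 5 + 6 + 5 + 3 + 1 + 5 + 6 = 33.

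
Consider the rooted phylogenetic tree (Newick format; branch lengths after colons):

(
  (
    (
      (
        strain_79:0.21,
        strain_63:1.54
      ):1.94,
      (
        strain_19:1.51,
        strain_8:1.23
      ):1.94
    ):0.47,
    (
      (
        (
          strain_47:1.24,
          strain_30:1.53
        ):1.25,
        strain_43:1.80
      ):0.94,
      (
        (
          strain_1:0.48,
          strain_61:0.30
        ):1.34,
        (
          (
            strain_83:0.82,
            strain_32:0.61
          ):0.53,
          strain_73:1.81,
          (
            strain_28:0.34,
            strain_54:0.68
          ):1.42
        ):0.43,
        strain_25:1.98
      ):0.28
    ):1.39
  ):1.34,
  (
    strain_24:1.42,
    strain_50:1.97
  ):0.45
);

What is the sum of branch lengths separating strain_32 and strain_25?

3.55

The path runs strain_32 → … → MRCA → … → strain_25; the MRCA is the node subtending ((strain_1,strain_61),((strain_83,strain_32),strain_73,(strain_28,strain_54)),strain_25).
Branch lengths along that path: 0.61 + 0.53 + 0.43 + 1.98 = 3.55.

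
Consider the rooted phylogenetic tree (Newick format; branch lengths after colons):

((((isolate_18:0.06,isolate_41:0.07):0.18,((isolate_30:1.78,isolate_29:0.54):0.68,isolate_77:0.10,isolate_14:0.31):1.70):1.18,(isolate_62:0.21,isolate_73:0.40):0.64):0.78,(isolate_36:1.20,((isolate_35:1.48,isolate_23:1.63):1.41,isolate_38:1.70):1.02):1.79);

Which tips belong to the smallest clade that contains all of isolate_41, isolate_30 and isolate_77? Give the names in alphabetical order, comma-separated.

isolate_14, isolate_18, isolate_29, isolate_30, isolate_41, isolate_77

Tracing isolate_41: it sits inside (isolate_18,isolate_41).
Tracing isolate_30: it sits inside (isolate_30,isolate_29).
Tracing isolate_77: it sits inside ((isolate_30,isolate_29),isolate_77,isolate_14).
The smallest clade enclosing all 3 is ((isolate_18,isolate_41),((isolate_30,isolate_29),isolate_77,isolate_14)); the answer is its 6 terminal taxa in alphabetical order.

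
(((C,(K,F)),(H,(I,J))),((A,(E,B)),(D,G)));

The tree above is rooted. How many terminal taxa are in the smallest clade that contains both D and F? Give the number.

11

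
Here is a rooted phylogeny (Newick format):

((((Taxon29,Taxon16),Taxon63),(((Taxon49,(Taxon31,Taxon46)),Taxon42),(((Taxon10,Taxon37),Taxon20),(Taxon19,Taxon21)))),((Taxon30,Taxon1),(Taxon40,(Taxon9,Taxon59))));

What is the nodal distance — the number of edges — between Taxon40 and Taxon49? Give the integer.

8

The MRCA of Taxon40 and Taxon49 is the root of the tree.
From Taxon40 up to that node: 3 branches. From Taxon49 up to the same node: 5 branches. Total: 3 + 5 = 8.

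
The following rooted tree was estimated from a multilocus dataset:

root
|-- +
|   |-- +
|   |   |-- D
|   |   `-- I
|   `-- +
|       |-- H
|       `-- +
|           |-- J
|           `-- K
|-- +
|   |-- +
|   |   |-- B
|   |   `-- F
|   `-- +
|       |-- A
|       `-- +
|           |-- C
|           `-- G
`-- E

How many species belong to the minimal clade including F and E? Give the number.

The MRCA of F and E is the root, so the clade is the entire tree.
That clade contains 11 terminal taxa: A, B, C, D, E, F, G, H, I, J, K.

11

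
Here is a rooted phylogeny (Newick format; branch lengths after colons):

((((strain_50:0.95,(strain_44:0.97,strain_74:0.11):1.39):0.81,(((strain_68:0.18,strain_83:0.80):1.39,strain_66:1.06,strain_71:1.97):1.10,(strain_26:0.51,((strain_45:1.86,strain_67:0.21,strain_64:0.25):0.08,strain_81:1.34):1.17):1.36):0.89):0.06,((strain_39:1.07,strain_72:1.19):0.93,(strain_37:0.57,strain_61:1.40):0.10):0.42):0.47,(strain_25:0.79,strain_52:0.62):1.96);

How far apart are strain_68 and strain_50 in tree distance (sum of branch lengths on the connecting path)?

5.32

The path runs strain_68 → … → MRCA → … → strain_50; the MRCA is the node subtending ((strain_50,(strain_44,strain_74)),(((strain_68,strain_83),strain_66,strain_71),(strain_26,((strain_45,strain_67,strain_64),strain_81)))).
Branch lengths along that path: 0.18 + 1.39 + 1.10 + 0.89 + 0.81 + 0.95 = 5.32.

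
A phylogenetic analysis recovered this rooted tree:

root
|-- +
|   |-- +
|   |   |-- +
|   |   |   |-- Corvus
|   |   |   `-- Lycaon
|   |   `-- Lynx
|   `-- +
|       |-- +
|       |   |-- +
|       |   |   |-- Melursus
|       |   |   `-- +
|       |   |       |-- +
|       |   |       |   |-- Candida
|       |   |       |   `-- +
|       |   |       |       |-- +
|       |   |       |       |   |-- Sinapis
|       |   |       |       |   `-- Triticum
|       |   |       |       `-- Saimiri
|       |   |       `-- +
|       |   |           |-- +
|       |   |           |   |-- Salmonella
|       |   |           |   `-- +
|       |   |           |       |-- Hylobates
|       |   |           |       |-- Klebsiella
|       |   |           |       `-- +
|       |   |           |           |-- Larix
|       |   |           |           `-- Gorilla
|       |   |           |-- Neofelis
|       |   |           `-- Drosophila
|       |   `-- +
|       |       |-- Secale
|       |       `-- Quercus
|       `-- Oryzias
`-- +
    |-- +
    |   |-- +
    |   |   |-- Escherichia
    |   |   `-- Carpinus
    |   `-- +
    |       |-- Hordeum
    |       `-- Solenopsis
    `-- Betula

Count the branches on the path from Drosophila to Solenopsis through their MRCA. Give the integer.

11

The MRCA of Drosophila and Solenopsis is the root of the tree.
From Drosophila up to that node: 7 branches. From Solenopsis up to the same node: 4 branches. Total: 7 + 4 = 11.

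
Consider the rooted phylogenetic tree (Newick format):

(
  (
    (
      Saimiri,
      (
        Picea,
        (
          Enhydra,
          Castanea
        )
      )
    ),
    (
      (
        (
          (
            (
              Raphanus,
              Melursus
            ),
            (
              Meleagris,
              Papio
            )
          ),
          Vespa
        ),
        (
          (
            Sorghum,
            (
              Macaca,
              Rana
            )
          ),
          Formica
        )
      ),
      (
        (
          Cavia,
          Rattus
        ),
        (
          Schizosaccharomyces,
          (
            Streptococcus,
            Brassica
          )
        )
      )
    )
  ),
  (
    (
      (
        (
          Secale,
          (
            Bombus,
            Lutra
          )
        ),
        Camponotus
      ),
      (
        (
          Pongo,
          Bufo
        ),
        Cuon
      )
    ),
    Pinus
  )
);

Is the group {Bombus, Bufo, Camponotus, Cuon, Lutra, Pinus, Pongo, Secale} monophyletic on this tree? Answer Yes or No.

Yes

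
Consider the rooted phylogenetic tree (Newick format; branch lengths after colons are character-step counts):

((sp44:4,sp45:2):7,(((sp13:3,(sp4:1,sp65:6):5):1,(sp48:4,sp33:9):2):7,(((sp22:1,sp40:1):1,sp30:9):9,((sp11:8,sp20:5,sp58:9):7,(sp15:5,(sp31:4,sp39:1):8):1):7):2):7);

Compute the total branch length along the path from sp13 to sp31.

The path runs sp13 → … → MRCA → … → sp31; the MRCA is the node subtending (((sp13,(sp4,sp65)),(sp48,sp33)),(((sp22,sp40),sp30),((sp11,sp20,sp58),(sp15,(sp31,sp39))))).
Branch lengths along that path: 3 + 1 + 7 + 2 + 7 + 1 + 8 + 4 = 33.

33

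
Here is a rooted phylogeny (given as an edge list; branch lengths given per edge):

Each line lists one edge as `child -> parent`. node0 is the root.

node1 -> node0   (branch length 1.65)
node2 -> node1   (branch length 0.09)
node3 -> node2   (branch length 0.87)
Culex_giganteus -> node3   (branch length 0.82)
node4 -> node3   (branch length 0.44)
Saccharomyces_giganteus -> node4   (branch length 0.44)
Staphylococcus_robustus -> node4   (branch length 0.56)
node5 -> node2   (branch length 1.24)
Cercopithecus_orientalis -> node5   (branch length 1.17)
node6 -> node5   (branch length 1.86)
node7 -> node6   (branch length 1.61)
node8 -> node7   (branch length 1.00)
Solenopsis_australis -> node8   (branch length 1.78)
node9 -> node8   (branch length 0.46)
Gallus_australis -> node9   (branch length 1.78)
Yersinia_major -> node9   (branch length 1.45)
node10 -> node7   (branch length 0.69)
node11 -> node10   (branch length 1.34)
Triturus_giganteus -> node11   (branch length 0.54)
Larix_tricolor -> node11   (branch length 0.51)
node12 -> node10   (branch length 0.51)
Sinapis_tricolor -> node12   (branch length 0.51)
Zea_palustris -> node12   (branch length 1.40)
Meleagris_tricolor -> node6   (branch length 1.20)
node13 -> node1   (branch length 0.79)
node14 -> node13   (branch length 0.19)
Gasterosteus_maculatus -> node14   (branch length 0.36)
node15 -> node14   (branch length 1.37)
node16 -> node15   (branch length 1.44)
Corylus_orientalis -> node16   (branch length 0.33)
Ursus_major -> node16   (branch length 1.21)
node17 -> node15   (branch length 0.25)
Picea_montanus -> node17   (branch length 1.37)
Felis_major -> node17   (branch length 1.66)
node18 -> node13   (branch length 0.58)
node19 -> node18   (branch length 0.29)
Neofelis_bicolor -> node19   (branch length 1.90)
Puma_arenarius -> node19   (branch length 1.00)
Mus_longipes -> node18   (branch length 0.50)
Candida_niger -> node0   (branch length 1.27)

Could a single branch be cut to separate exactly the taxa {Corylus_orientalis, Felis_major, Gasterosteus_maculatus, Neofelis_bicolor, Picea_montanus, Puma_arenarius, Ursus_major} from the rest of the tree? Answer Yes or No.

The MRCA of the listed taxa subtends ((Gasterosteus_maculatus,((Corylus_orientalis,Ursus_major),(Picea_montanus,Felis_major))),((Neofelis_bicolor,Puma_arenarius),Mus_longipes)).
That clade also contains Mus_longipes, which is not in the proposed group, so the group is not monophyletic.

No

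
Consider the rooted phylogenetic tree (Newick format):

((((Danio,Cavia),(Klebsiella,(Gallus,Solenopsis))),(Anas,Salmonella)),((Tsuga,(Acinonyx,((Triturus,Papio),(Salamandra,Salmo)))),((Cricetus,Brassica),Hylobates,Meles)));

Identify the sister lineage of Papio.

Papio attaches to the tree at the node subtending (Triturus,Papio).
The other lineage descending from that same node — the sister group — is the single tip Triturus.

Triturus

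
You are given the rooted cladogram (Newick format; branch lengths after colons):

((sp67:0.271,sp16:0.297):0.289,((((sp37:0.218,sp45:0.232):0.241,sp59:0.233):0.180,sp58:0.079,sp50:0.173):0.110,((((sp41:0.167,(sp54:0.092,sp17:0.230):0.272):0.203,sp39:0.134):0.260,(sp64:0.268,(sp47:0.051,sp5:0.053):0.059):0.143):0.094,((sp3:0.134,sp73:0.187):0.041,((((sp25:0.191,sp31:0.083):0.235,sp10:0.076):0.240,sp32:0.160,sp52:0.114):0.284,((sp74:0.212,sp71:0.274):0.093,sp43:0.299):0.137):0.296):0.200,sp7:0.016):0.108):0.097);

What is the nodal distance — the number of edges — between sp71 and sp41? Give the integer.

9

The MRCA of sp71 and sp41 is the node subtending ((((sp41,(sp54,sp17)),sp39),(sp64,(sp47,sp5))),((sp3,sp73),((((sp25,sp31),sp10),sp32,sp52),((sp74,sp71),sp43))),sp7).
From sp71 up to that node: 5 branches. From sp41 up to the same node: 4 branches. Total: 5 + 4 = 9.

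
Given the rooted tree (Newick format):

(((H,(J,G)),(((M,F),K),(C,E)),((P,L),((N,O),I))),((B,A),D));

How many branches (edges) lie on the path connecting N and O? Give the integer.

The MRCA of N and O is the node subtending (N,O).
From N up to that node: 1 branch. From O up to the same node: 1 branch. Total: 1 + 1 = 2.

2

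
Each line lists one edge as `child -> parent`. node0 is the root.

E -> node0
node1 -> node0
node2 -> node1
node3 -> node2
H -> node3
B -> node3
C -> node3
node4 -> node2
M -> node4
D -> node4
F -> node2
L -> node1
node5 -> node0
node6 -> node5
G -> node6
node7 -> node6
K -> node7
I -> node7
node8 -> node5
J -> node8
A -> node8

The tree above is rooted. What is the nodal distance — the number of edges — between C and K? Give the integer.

8

The MRCA of C and K is the root of the tree.
From C up to that node: 4 branches. From K up to the same node: 4 branches. Total: 4 + 4 = 8.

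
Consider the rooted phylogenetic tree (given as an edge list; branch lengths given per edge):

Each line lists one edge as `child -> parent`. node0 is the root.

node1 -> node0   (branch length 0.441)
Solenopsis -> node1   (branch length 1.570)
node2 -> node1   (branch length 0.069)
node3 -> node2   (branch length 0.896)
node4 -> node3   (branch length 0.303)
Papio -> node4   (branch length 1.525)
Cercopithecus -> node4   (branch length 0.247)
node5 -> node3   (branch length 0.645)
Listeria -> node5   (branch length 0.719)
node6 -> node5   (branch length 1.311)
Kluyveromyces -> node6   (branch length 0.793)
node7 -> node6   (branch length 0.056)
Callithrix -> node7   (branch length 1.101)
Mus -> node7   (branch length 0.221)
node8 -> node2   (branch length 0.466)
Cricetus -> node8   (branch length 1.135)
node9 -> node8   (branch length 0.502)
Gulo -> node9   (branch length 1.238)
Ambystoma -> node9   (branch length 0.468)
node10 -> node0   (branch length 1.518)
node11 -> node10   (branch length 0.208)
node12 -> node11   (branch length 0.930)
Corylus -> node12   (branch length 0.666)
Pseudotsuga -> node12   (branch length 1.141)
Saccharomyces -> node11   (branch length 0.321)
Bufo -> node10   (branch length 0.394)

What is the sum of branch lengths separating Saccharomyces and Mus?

5.686

The path runs Saccharomyces → … → MRCA → … → Mus; the MRCA is the root of the tree.
Branch lengths along that path: 0.321 + 0.208 + 1.518 + 0.441 + 0.069 + 0.896 + 0.645 + 1.311 + 0.056 + 0.221 = 5.686.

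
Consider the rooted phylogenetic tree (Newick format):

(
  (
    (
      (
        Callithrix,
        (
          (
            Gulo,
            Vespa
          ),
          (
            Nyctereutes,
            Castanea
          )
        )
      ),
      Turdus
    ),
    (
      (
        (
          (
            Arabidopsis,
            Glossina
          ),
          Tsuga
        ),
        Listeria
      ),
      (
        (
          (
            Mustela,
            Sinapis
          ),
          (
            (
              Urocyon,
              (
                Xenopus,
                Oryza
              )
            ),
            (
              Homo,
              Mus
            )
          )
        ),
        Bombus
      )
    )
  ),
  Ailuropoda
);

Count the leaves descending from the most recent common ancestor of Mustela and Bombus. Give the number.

8

The MRCA of Mustela and Bombus is the node subtending (((Mustela,Sinapis),((Urocyon,(Xenopus,Oryza)),(Homo,Mus))),Bombus).
That clade contains 8 terminal taxa: Bombus, Homo, Mus, Mustela, Oryza, Sinapis, Urocyon, Xenopus.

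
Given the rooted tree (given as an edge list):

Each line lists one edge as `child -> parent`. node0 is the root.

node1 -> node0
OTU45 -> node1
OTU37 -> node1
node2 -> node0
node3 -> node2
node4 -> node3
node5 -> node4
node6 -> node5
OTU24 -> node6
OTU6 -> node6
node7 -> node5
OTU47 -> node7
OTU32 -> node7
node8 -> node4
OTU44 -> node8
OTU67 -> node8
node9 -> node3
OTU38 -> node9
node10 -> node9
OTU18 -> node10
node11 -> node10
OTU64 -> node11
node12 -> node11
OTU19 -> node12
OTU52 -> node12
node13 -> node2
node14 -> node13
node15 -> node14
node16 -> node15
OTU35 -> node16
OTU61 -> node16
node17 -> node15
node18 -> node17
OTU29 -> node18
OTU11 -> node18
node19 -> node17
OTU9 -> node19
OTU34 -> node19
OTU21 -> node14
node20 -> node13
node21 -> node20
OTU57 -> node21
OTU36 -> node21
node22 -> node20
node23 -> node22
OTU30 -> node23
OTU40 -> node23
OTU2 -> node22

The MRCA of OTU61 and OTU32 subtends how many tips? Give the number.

23

The MRCA of OTU61 and OTU32 is the node subtending (((((OTU24,OTU6),(OTU47,OTU32)),(OTU44,OTU67)),(OTU38,(OTU18,(OTU64,(OTU19,OTU52))))),((((OTU35,OTU61),((OTU29,OTU11),(OTU9,OTU34))),OTU21),((OTU57,OTU36),((OTU30,OTU40),OTU2)))).
That clade contains 23 terminal taxa: OTU11, OTU18, OTU19, OTU2, OTU21, OTU24, OTU29, OTU30, OTU32, OTU34, OTU35, OTU36, OTU38, OTU40, OTU44, OTU47, OTU52, OTU57, OTU6, OTU61, OTU64, OTU67, OTU9.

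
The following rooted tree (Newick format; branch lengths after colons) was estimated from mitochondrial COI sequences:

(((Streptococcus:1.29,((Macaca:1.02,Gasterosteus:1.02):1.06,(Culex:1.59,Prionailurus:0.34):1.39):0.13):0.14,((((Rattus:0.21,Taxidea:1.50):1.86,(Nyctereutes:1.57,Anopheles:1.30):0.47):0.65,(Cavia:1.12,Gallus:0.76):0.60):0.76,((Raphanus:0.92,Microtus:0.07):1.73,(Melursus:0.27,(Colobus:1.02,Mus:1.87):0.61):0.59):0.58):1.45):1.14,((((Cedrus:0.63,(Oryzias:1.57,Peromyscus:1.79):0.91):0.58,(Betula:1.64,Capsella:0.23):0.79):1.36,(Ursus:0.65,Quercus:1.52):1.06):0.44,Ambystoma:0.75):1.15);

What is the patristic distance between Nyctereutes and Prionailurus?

6.90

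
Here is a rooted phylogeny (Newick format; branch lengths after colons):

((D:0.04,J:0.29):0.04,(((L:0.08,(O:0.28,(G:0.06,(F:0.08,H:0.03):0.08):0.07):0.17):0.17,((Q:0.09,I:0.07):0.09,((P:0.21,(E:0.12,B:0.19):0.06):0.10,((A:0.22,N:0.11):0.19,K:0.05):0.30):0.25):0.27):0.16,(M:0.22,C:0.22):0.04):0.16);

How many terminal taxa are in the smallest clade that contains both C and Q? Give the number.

15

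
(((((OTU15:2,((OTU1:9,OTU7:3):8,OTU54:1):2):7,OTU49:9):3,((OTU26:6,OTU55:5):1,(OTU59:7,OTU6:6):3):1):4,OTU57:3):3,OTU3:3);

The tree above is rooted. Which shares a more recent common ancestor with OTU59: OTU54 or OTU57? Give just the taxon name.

The MRCA of OTU59 and OTU54 subtends (((OTU15,((OTU1,OTU7),OTU54)),OTU49),((OTU26,OTU55),(OTU59,OTU6))) (9 taxa).
The MRCA of OTU59 and OTU57 subtends ((((OTU15,((OTU1,OTU7),OTU54)),OTU49),((OTU26,OTU55),(OTU59,OTU6))),OTU57) (10 taxa).
The first is nested inside the second, so OTU59 shares a more recent common ancestor with OTU54.

OTU54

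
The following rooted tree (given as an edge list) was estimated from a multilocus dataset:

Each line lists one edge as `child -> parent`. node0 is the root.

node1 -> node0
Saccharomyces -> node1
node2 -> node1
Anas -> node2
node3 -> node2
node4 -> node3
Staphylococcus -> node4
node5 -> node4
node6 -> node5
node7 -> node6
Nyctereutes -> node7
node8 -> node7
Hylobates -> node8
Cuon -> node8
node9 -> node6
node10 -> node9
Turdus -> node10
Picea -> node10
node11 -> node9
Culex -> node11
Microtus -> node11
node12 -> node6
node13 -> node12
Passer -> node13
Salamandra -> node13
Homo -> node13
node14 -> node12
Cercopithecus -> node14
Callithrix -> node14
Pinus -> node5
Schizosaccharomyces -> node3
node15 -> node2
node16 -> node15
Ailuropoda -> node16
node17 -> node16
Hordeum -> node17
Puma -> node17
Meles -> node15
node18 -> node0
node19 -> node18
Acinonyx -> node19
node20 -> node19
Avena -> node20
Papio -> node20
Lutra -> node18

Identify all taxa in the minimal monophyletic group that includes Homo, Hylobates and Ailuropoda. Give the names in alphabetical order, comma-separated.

Tracing Homo: it sits inside (Passer,Salamandra,Homo).
Tracing Hylobates: it sits inside (Hylobates,Cuon).
Tracing Ailuropoda: it sits inside (Ailuropoda,(Hordeum,Puma)).
The smallest clade enclosing all 3 is (Anas,((Staphylococcus,(((Nyctereutes,(Hylobates,Cuon)),((Turdus,Picea),(Culex,Microtus)),((Passer,Salamandra,Homo),(Cercopithecus,Callithrix))),Pinus)),Schizosaccharomyces),((Ailuropoda,(Hordeum,Puma)),Meles)); the answer is its 20 terminal taxa in alphabetical order.

Ailuropoda, Anas, Callithrix, Cercopithecus, Culex, Cuon, Homo, Hordeum, Hylobates, Meles, Microtus, Nyctereutes, Passer, Picea, Pinus, Puma, Salamandra, Schizosaccharomyces, Staphylococcus, Turdus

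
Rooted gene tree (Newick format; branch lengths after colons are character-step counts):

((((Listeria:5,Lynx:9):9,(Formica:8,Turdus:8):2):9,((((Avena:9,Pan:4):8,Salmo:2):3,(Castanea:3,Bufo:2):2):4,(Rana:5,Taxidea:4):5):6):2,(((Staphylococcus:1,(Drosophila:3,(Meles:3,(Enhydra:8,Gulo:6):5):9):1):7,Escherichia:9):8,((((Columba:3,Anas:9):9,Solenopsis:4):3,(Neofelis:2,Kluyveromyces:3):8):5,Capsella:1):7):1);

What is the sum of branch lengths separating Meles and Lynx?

58

The path runs Meles → … → MRCA → … → Lynx; the MRCA is the root of the tree.
Branch lengths along that path: 3 + 9 + 1 + 7 + 8 + 1 + 2 + 9 + 9 + 9 = 58.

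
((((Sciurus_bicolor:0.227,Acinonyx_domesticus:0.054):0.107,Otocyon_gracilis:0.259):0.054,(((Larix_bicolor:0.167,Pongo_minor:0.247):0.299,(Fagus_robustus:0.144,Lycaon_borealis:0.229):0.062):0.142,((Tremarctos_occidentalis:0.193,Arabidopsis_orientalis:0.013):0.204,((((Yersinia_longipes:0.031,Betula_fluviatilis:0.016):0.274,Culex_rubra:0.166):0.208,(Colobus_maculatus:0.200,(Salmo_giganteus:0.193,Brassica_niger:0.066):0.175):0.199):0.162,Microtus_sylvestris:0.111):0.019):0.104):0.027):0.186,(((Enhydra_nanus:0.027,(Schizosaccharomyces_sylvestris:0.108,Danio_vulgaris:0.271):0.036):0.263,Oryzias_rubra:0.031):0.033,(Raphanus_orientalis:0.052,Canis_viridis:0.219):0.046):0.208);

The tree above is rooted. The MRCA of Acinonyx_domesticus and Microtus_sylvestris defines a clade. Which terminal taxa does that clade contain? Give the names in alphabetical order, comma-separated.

Tracing Acinonyx_domesticus: it sits inside (Sciurus_bicolor,Acinonyx_domesticus).
Tracing Microtus_sylvestris: it sits inside ((((Yersinia_longipes,Betula_fluviatilis),Culex_rubra),(Colobus_maculatus,(Salmo_giganteus,Brassica_niger))),Microtus_sylvestris).
The smallest clade enclosing both is (((Sciurus_bicolor,Acinonyx_domesticus),Otocyon_gracilis),(((Larix_bicolor,Pongo_minor),(Fagus_robustus,Lycaon_borealis)),((Tremarctos_occidentalis,Arabidopsis_orientalis),((((Yersinia_longipes,Betula_fluviatilis),Culex_rubra),(Colobus_maculatus,(Salmo_giganteus,Brassica_niger))),Microtus_sylvestris)))); the answer is its 16 terminal taxa in alphabetical order.

Acinonyx_domesticus, Arabidopsis_orientalis, Betula_fluviatilis, Brassica_niger, Colobus_maculatus, Culex_rubra, Fagus_robustus, Larix_bicolor, Lycaon_borealis, Microtus_sylvestris, Otocyon_gracilis, Pongo_minor, Salmo_giganteus, Sciurus_bicolor, Tremarctos_occidentalis, Yersinia_longipes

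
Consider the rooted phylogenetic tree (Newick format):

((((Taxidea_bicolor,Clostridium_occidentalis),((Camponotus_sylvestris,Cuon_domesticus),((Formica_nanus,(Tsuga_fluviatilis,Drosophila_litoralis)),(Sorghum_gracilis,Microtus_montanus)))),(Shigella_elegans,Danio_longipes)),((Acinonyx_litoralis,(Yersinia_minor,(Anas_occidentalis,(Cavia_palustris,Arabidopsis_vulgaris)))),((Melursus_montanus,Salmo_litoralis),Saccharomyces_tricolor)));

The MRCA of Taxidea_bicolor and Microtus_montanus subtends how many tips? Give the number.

9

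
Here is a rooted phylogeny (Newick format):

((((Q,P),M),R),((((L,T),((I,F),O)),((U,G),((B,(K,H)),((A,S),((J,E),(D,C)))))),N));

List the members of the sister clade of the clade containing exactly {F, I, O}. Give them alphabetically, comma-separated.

L, T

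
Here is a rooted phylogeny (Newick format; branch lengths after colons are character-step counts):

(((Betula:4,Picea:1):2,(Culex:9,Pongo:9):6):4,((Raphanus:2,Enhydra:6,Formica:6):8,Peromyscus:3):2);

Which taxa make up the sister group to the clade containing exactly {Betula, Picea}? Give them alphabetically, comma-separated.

The clade containing exactly {Betula, Picea} attaches to the tree at the node subtending ((Betula,Picea),(Culex,Pongo)).
The other lineage descending from that same node — the sister group — is (Culex,Pongo); its 2 tips in alphabetical order are the answer.

Culex, Pongo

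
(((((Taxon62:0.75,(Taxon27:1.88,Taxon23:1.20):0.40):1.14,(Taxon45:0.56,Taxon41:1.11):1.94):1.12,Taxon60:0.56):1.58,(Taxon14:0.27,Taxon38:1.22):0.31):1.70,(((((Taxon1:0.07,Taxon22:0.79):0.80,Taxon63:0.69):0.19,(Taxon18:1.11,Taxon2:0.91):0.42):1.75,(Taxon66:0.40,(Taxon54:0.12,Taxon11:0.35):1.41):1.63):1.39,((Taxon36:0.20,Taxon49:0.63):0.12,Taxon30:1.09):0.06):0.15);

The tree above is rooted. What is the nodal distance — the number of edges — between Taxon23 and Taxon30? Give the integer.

The MRCA of Taxon23 and Taxon30 is the root of the tree.
From Taxon23 up to that node: 6 branches. From Taxon30 up to the same node: 3 branches. Total: 6 + 3 = 9.

9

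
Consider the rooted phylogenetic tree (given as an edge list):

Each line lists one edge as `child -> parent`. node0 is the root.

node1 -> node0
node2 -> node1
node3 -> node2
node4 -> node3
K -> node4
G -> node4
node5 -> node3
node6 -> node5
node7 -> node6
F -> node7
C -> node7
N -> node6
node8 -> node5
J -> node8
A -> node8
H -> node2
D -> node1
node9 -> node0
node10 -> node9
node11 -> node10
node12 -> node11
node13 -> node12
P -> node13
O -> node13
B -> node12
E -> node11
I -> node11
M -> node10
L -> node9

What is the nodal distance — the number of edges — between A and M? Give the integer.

9

The MRCA of A and M is the root of the tree.
From A up to that node: 6 branches. From M up to the same node: 3 branches. Total: 6 + 3 = 9.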